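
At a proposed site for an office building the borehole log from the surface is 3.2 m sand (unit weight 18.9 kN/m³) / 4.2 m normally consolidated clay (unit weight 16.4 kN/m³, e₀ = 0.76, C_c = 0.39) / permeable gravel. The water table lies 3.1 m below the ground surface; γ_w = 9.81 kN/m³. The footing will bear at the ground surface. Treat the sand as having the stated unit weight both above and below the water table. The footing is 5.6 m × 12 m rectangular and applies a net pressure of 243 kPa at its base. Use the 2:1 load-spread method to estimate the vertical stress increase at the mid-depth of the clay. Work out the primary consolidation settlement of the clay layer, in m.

Mid-depth of clay below the ground surface: z = 3.2 + 4.2/2 = 5.3 m.
Total vertical stress at mid-clay: σ_v = 18.9×3.2 + 16.4×2.1 = 94.92 kPa.
Pore pressure: u = 9.81×(5.3 − 3.1) = 21.582 kPa.
Initial effective stress: σ'_0 = σ_v − u = 94.92 − 21.582 = 73.338 kPa.
Stress increase at mid-clay by the 2:1 spreading method:
Δσ = qBL/((B+z)(L+z)) = 243×5.6×12/((5.6+5.3)(12+5.3)) = 86.597 kPa
Final effective stress: σ'_f = σ'_0 + Δσ = 73.338 + 86.597 = 159.94 kPa.
Normally consolidated clay, so the full stress increment lies on the virgin compression line:
S_c = C_c·H/(1+e₀)·log₁₀(σ'_f/σ'_0) = 0.39×4.2/(1+0.76)×log₁₀(159.94/73.338)
    = 0.93068 × 0.33863 = 0.3152 m

S_c ≈ 0.315 m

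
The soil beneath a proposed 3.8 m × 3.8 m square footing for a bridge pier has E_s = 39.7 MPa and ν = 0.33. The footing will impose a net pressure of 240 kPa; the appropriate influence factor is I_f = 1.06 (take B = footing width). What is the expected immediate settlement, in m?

S_e ≈ 0.0217 m

Immediate (elastic) settlement: S_e = q·B·(1−ν²)/E_s · I_f.
E_s = 39.7 MPa = 39700 kPa.
S_e = 240 × 3.8 × (1 − 0.33²) / 39700 × 1.06
    = 240 × 3.8 × 0.8911 / 39700 × 1.06
    = 0.0217 m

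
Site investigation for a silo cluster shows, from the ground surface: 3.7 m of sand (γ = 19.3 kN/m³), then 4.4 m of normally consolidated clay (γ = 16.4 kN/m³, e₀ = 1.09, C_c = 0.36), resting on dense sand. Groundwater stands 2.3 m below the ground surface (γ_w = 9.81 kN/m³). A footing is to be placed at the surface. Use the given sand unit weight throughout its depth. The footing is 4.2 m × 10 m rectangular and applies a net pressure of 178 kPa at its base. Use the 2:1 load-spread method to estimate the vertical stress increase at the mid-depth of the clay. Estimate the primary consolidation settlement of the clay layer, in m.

Mid-depth of clay below the ground surface: z = 3.7 + 4.4/2 = 5.9 m.
Total vertical stress at mid-clay: σ_v = 19.3×3.7 + 16.4×2.2 = 107.49 kPa.
Pore pressure: u = 9.81×(5.9 − 2.3) = 35.316 kPa.
Initial effective stress: σ'_0 = σ_v − u = 107.49 − 35.316 = 72.174 kPa.
Stress increase at mid-clay by the 2:1 spreading method:
Δσ = qBL/((B+z)(L+z)) = 178×4.2×10/((4.2+5.9)(10+5.9)) = 46.553 kPa
Final effective stress: σ'_f = σ'_0 + Δσ = 72.174 + 46.553 = 118.73 kPa.
Normally consolidated clay, so the full stress increment lies on the virgin compression line:
S_c = C_c·H/(1+e₀)·log₁₀(σ'_f/σ'_0) = 0.36×4.4/(1+1.09)×log₁₀(118.73/72.174)
    = 0.75789 × 0.21618 = 0.1638 m

S_c ≈ 0.164 m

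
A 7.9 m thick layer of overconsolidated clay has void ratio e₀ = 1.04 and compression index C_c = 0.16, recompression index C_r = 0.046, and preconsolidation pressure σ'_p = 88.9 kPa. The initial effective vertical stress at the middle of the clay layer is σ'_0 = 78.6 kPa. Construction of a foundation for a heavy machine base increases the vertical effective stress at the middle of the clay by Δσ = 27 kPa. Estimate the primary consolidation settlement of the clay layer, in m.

Final effective stress: σ'_f = 78.6 + 27 = 105.6 kPa.
σ'_f = 105.6 > σ'_p = 88.9 kPa, so the stress path crosses the preconsolidation pressure — recompression up to σ'_p, then virgin compression beyond:
S_c = H/(1+e₀)·[C_r·log₁₀(σ'_p/σ'_0) + C_c·log₁₀(σ'_f/σ'_p)]
    = 7.9/2.04 × [0.046×log₁₀(88.9/78.6) + 0.16×log₁₀(105.6/88.9)]
    = 3.8725 × [0.00246 + 0.011962] = 0.05585 m

S_c ≈ 0.0558 m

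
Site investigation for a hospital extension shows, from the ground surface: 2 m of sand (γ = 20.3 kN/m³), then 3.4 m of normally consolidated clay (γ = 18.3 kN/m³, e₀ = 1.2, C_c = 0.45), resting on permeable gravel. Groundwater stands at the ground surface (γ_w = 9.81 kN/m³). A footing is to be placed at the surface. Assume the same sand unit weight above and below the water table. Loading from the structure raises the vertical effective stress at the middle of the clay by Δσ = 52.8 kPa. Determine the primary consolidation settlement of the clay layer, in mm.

Mid-depth of clay below the ground surface: z = 2 + 3.4/2 = 3.7 m.
Total vertical stress at mid-clay: σ_v = 20.3×2 + 18.3×1.7 = 71.71 kPa.
Pore pressure: u = 9.81×(3.7 − 0) = 36.297 kPa.
Initial effective stress: σ'_0 = σ_v − u = 71.71 − 36.297 = 35.413 kPa.
Final effective stress: σ'_f = σ'_0 + Δσ = 35.413 + 52.8 = 88.213 kPa.
Normally consolidated clay, so the full stress increment lies on the virgin compression line:
S_c = C_c·H/(1+e₀)·log₁₀(σ'_f/σ'_0) = 0.45×3.4/(1+1.2)×log₁₀(88.213/35.413)
    = 0.69545 × 0.39637 = 0.2757 m

S_c ≈ 276 mm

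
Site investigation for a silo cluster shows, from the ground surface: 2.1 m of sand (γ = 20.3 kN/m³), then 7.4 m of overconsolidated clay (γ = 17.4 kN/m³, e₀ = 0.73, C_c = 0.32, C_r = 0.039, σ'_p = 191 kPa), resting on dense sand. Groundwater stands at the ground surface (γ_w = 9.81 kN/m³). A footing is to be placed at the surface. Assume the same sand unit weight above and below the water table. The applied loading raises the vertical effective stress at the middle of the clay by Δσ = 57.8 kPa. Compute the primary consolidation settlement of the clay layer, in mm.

S_c ≈ 55.6 mm

Mid-depth of clay below the ground surface: z = 2.1 + 7.4/2 = 5.8 m.
Total vertical stress at mid-clay: σ_v = 20.3×2.1 + 17.4×3.7 = 107.01 kPa.
Pore pressure: u = 9.81×(5.8 − 0) = 56.898 kPa.
Initial effective stress: σ'_0 = σ_v − u = 107.01 − 56.898 = 50.112 kPa.
Final effective stress: σ'_f = 50.112 + 57.8 = 107.91 kPa.
σ'_f = 107.91 ≤ σ'_p = 191 kPa, so the clay remains overconsolidated and only the recompression index applies:
S_c = C_r·H/(1+e₀)·log₁₀(σ'_f/σ'_0) = 0.039×7.4/1.73×log₁₀(107.91/50.112)
    = 0.16682 × 0.33312 = 0.05557 m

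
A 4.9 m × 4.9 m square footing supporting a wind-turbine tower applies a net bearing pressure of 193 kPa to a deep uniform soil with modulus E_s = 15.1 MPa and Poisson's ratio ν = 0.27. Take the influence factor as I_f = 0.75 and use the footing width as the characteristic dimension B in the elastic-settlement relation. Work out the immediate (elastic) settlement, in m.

Immediate (elastic) settlement: S_e = q·B·(1−ν²)/E_s · I_f.
E_s = 15.1 MPa = 15100 kPa.
S_e = 193 × 4.9 × (1 − 0.27²) / 15100 × 0.75
    = 193 × 4.9 × 0.9271 / 15100 × 0.75
    = 0.04355 m

S_e ≈ 0.0435 m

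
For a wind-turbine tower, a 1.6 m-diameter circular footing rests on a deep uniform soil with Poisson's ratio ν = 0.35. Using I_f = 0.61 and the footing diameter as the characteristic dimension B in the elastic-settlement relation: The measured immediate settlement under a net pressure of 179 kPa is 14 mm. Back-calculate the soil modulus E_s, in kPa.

E_s ≈ 11000 kPa

S_e = q·B·(1−ν²)/E_s · I_f  ⇒  E_s = q·B·(1−ν²)·I_f / S_e.
E_s = 179 × 1.6 × 0.8775 × 0.61 / 0.014 = 10950 kPa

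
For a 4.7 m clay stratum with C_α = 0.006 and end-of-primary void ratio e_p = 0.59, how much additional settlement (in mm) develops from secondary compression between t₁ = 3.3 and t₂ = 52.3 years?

Secondary compression: S_s = C_α·H/(1+e_p)·log₁₀(t₂/t₁)
S_s = 0.006×4.7/(1+0.59)×log₁₀(52.3/3.3)
    = 0.01774 × 1.2 = 0.02128 m

S_s ≈ 21.3 mm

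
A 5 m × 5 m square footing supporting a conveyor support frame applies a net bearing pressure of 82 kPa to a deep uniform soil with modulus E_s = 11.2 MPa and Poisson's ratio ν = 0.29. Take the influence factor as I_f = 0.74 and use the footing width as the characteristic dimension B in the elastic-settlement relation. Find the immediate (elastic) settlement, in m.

Immediate (elastic) settlement: S_e = q·B·(1−ν²)/E_s · I_f.
E_s = 11.2 MPa = 11200 kPa.
S_e = 82 × 5 × (1 − 0.29²) / 11200 × 0.74
    = 82 × 5 × 0.9159 / 11200 × 0.74
    = 0.02481 m

S_e ≈ 0.0248 m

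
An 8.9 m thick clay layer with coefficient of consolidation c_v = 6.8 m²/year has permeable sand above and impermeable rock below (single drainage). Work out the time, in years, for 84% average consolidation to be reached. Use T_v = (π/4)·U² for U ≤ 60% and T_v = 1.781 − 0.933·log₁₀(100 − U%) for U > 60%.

t ≈ 7.66 years

Drainage path length: H_d = H = 8.9 m (single drainage).
U > 60%: T_v = 1.781 − 0.933·log₁₀(100 − 84) = 0.65756.
t = T_v·H_d²/c_v = 0.65756×8.9²/6.8 = 7.66 years.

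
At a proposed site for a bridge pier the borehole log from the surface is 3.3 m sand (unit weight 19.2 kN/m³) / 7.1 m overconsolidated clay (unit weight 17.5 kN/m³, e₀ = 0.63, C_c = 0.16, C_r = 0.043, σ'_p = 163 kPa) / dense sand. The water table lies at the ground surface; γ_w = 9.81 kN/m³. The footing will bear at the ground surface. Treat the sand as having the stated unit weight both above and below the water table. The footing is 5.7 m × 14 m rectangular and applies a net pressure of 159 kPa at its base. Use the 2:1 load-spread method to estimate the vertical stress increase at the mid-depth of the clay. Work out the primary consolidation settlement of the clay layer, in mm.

Mid-depth of clay below the ground surface: z = 3.3 + 7.1/2 = 6.85 m.
Total vertical stress at mid-clay: σ_v = 19.2×3.3 + 17.5×3.55 = 125.48 kPa.
Pore pressure: u = 9.81×(6.85 − 0) = 67.198 kPa.
Initial effective stress: σ'_0 = σ_v − u = 125.48 − 67.198 = 58.282 kPa.
Stress increase at mid-clay by the 2:1 spreading method:
Δσ = qBL/((B+z)(L+z)) = 159×5.7×14/((5.7+6.85)(14+6.85)) = 48.49 kPa
Final effective stress: σ'_f = 58.282 + 48.49 = 106.77 kPa.
σ'_f = 106.77 ≤ σ'_p = 163 kPa, so the clay remains overconsolidated and only the recompression index applies:
S_c = C_r·H/(1+e₀)·log₁₀(σ'_f/σ'_0) = 0.043×7.1/1.63×log₁₀(106.77/58.282)
    = 0.1873 × 0.26291 = 0.04924 m

S_c ≈ 49.2 mm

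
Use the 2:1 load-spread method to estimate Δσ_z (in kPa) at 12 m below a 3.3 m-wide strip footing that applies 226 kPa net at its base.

By the 2:1 method the load spreads at 1 horizontal : 2 vertical, so at depth z the loaded area has grown by z in each plan dimension:
Δσ = qB/(B+z) = 226×3.3/(3.3+12) = 48.745 kPa

Δσ_z ≈ 48.7 kPa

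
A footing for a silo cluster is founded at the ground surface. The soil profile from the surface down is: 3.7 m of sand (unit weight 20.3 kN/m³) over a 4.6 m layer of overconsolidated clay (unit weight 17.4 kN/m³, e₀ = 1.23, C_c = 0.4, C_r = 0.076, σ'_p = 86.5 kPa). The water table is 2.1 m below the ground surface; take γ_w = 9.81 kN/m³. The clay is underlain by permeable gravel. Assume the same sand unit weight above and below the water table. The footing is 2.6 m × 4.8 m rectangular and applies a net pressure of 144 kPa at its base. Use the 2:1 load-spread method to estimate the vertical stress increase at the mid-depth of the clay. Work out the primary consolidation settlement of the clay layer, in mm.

S_c ≈ 46.2 mm

Mid-depth of clay below the ground surface: z = 3.7 + 4.6/2 = 6 m.
Total vertical stress at mid-clay: σ_v = 20.3×3.7 + 17.4×2.3 = 115.13 kPa.
Pore pressure: u = 9.81×(6 − 2.1) = 38.259 kPa.
Initial effective stress: σ'_0 = σ_v − u = 115.13 − 38.259 = 76.871 kPa.
Stress increase at mid-clay by the 2:1 spreading method:
Δσ = qBL/((B+z)(L+z)) = 144×2.6×4.8/((2.6+6)(4.8+6)) = 19.349 kPa
Final effective stress: σ'_f = 76.871 + 19.349 = 96.22 kPa.
σ'_f = 96.22 > σ'_p = 86.5 kPa, so the stress path crosses the preconsolidation pressure — recompression up to σ'_p, then virgin compression beyond:
S_c = H/(1+e₀)·[C_r·log₁₀(σ'_p/σ'_0) + C_c·log₁₀(σ'_f/σ'_p)]
    = 4.6/2.23 × [0.076×log₁₀(86.5/76.871) + 0.4×log₁₀(96.22/86.5)]
    = 2.0628 × [0.0038953 + 0.0185] = 0.0462 m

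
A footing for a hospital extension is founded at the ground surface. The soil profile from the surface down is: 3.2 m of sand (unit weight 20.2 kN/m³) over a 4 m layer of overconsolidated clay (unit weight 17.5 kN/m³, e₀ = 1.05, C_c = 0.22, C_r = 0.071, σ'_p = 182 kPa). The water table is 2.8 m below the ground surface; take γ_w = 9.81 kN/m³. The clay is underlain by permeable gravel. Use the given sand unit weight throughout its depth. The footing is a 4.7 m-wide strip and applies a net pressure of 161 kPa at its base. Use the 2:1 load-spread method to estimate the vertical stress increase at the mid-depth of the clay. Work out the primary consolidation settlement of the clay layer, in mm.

Mid-depth of clay below the ground surface: z = 3.2 + 4/2 = 5.2 m.
Total vertical stress at mid-clay: σ_v = 20.2×3.2 + 17.5×2 = 99.64 kPa.
Pore pressure: u = 9.81×(5.2 − 2.8) = 23.544 kPa.
Initial effective stress: σ'_0 = σ_v − u = 99.64 − 23.544 = 76.096 kPa.
Stress increase at mid-clay by the 2:1 spreading method:
Δσ = qB/(B+z) = 161×4.7/(4.7+5.2) = 76.434 kPa
Final effective stress: σ'_f = 76.096 + 76.434 = 152.53 kPa.
σ'_f = 152.53 ≤ σ'_p = 182 kPa, so the clay remains overconsolidated and only the recompression index applies:
S_c = C_r·H/(1+e₀)·log₁₀(σ'_f/σ'_0) = 0.071×4/2.05×log₁₀(152.53/76.096)
    = 0.13854 × 0.30199 = 0.04184 m

S_c ≈ 41.8 mm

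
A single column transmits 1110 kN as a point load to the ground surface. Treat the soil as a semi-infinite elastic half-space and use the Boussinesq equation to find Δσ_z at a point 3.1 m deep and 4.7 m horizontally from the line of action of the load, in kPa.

Δσ_z ≈ 2.79 kPa

Boussinesq vertical stress below a point load on an elastic half-space:
Δσ_z = 3P/(2πz²) · [1 + (r/z)²]^(−5/2)
r/z = 4.7/3.1 = 1.5161; [1+(r/z)²]^(−5/2) = 0.050601.
Δσ_z = 3×1110/(2π×3.1²) × 0.050601 = 55.149 × 0.050601 = 2.791 kPa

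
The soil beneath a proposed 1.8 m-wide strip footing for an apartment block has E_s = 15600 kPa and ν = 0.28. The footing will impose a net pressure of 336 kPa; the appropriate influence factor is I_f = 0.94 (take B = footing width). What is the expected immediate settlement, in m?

Immediate (elastic) settlement: S_e = q·B·(1−ν²)/E_s · I_f.
S_e = 336 × 1.8 × (1 − 0.28²) / 15600 × 0.94
    = 336 × 1.8 × 0.9216 / 15600 × 0.94
    = 0.03359 m

S_e ≈ 0.0336 m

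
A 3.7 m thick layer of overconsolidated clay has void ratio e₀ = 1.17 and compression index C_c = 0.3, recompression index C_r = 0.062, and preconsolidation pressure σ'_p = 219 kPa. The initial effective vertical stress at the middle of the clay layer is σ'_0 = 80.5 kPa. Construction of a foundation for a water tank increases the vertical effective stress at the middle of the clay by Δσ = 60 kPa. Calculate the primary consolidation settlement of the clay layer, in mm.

S_c ≈ 25.6 mm

Final effective stress: σ'_f = 80.5 + 60 = 140.5 kPa.
σ'_f = 140.5 ≤ σ'_p = 219 kPa, so the clay remains overconsolidated and only the recompression index applies:
S_c = C_r·H/(1+e₀)·log₁₀(σ'_f/σ'_0) = 0.062×3.7/2.17×log₁₀(140.5/80.5)
    = 0.10572 × 0.24188 = 0.02557 m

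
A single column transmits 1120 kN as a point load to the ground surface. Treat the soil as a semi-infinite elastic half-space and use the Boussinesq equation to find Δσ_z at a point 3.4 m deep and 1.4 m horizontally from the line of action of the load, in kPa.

Δσ_z ≈ 31.3 kPa

Boussinesq vertical stress below a point load on an elastic half-space:
Δσ_z = 3P/(2πz²) · [1 + (r/z)²]^(−5/2)
r/z = 1.4/3.4 = 0.41176; [1+(r/z)²]^(−5/2) = 0.67601.
Δσ_z = 3×1120/(2π×3.4²) × 0.67601 = 46.26 × 0.67601 = 31.27 kPa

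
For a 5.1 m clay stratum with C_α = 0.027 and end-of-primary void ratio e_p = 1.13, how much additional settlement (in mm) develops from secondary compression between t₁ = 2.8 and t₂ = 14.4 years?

S_s ≈ 46 mm

Secondary compression: S_s = C_α·H/(1+e_p)·log₁₀(t₂/t₁)
S_s = 0.027×5.1/(1+1.13)×log₁₀(14.4/2.8)
    = 0.06465 × 0.7112 = 0.04598 m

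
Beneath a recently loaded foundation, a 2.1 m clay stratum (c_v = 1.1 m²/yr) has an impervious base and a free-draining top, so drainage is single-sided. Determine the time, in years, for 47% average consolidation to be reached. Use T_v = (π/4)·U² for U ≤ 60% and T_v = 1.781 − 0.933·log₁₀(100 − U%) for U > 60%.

t ≈ 0.696 years

Drainage path length: H_d = H = 2.1 m (single drainage).
U ≤ 60%: T_v = (π/4)·U² = (π/4)×0.47² = 0.17349.
t = T_v·H_d²/c_v = 0.17349×2.1²/1.1 = 0.6955 years.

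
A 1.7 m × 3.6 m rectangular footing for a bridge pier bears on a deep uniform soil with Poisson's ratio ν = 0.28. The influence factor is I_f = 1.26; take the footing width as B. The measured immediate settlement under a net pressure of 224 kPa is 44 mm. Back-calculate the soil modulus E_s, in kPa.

E_s ≈ 10000 kPa

S_e = q·B·(1−ν²)/E_s · I_f  ⇒  E_s = q·B·(1−ν²)·I_f / S_e.
E_s = 224 × 1.7 × 0.9216 × 1.26 / 0.044 = 10050 kPa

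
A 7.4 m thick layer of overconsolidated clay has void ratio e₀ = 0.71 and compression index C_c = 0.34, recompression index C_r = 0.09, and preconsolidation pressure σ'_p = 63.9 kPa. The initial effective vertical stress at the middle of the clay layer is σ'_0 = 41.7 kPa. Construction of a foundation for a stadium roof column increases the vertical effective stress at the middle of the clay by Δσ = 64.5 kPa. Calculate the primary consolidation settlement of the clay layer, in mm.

Final effective stress: σ'_f = 41.7 + 64.5 = 106.2 kPa.
σ'_f = 106.2 > σ'_p = 63.9 kPa, so the stress path crosses the preconsolidation pressure — recompression up to σ'_p, then virgin compression beyond:
S_c = H/(1+e₀)·[C_r·log₁₀(σ'_p/σ'_0) + C_c·log₁₀(σ'_f/σ'_p)]
    = 7.4/1.71 × [0.09×log₁₀(63.9/41.7) + 0.34×log₁₀(106.2/63.9)]
    = 4.3275 × [0.016683 + 0.075012] = 0.3968 m

S_c ≈ 397 mm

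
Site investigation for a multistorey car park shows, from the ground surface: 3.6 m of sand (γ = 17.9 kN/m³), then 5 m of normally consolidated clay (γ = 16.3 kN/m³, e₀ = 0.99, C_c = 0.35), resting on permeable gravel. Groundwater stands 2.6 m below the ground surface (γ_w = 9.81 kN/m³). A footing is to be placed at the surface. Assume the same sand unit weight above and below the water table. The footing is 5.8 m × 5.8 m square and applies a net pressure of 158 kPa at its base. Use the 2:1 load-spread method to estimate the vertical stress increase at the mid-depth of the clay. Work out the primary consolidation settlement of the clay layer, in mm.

Mid-depth of clay below the ground surface: z = 3.6 + 5/2 = 6.1 m.
Total vertical stress at mid-clay: σ_v = 17.9×3.6 + 16.3×2.5 = 105.19 kPa.
Pore pressure: u = 9.81×(6.1 − 2.6) = 34.335 kPa.
Initial effective stress: σ'_0 = σ_v − u = 105.19 − 34.335 = 70.855 kPa.
Stress increase at mid-clay by the 2:1 spreading method:
Δσ = qBL/((B+z)(L+z)) = 158×5.8×5.8/((5.8+6.1)(5.8+6.1)) = 37.534 kPa
Final effective stress: σ'_f = σ'_0 + Δσ = 70.855 + 37.534 = 108.39 kPa.
Normally consolidated clay, so the full stress increment lies on the virgin compression line:
S_c = C_c·H/(1+e₀)·log₁₀(σ'_f/σ'_0) = 0.35×5/(1+0.99)×log₁₀(108.39/70.855)
    = 0.8794 × 0.18462 = 0.1624 m

S_c ≈ 162 mm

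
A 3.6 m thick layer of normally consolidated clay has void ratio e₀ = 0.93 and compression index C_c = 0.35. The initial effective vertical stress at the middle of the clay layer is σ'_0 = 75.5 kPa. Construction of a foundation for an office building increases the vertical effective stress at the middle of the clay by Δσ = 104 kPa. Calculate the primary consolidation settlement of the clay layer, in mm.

S_c ≈ 246 mm

Final effective stress: σ'_f = σ'_0 + Δσ = 75.5 + 104 = 179.5 kPa.
Normally consolidated clay, so the full stress increment lies on the virgin compression line:
S_c = C_c·H/(1+e₀)·log₁₀(σ'_f/σ'_0) = 0.35×3.6/(1+0.93)×log₁₀(179.5/75.5)
    = 0.65285 × 0.37612 = 0.2455 m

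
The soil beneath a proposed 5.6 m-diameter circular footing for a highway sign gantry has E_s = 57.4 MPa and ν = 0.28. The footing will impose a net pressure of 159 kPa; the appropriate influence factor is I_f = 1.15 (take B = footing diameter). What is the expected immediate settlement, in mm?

S_e ≈ 16.4 mm

Immediate (elastic) settlement: S_e = q·B·(1−ν²)/E_s · I_f.
E_s = 57.4 MPa = 57400 kPa.
S_e = 159 × 5.6 × (1 − 0.28²) / 57400 × 1.15
    = 159 × 5.6 × 0.9216 / 57400 × 1.15
    = 0.01644 m = 16.44 mm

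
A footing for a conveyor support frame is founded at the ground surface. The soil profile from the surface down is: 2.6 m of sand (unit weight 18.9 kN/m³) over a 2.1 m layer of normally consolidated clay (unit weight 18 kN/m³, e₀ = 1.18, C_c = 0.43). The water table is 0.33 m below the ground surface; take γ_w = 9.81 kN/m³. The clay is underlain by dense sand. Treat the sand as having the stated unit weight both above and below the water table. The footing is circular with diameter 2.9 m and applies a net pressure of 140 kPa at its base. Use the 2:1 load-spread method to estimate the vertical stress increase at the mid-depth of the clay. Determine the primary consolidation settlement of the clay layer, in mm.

Mid-depth of clay below the ground surface: z = 2.6 + 2.1/2 = 3.65 m.
Total vertical stress at mid-clay: σ_v = 18.9×2.6 + 18×1.05 = 68.04 kPa.
Pore pressure: u = 9.81×(3.65 − 0.33) = 32.569 kPa.
Initial effective stress: σ'_0 = σ_v − u = 68.04 − 32.569 = 35.471 kPa.
Stress increase at mid-clay by the 2:1 spreading method:
Δσ ≈ qD²/(D+z)² = 140×2.9²/(2.9+3.65)² = 27.444 kPa
Final effective stress: σ'_f = σ'_0 + Δσ = 35.471 + 27.444 = 62.915 kPa.
Normally consolidated clay, so the full stress increment lies on the virgin compression line:
S_c = C_c·H/(1+e₀)·log₁₀(σ'_f/σ'_0) = 0.43×2.1/(1+1.18)×log₁₀(62.915/35.471)
    = 0.41422 × 0.24888 = 0.1031 m

S_c ≈ 103 mm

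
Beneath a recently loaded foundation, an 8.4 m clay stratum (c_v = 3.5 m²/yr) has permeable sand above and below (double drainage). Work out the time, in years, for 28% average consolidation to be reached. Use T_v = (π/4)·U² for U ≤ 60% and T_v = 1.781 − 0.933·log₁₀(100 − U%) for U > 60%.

Drainage path length: H_d = H/2 = 4.2 m (double drainage).
U ≤ 60%: T_v = (π/4)·U² = (π/4)×0.28² = 0.061575.
t = T_v·H_d²/c_v = 0.061575×4.2²/3.5 = 0.3103 years.

t ≈ 0.31 years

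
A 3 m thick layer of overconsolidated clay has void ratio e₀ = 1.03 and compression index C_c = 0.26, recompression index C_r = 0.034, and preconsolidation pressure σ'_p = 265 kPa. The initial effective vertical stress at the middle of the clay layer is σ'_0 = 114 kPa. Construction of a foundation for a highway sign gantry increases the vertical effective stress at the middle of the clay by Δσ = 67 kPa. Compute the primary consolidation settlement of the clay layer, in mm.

Final effective stress: σ'_f = 114 + 67 = 181 kPa.
σ'_f = 181 ≤ σ'_p = 265 kPa, so the clay remains overconsolidated and only the recompression index applies:
S_c = C_r·H/(1+e₀)·log₁₀(σ'_f/σ'_0) = 0.034×3/2.03×log₁₀(181/114)
    = 0.050245 × 0.20077 = 0.01009 m

S_c ≈ 10.1 mm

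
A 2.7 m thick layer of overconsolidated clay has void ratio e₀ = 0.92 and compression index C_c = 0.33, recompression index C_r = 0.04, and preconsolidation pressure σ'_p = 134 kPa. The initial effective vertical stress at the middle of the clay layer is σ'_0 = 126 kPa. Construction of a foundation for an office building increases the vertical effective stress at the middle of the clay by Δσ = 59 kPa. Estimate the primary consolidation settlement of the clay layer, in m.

S_c ≈ 0.0665 m

Final effective stress: σ'_f = 126 + 59 = 185 kPa.
σ'_f = 185 > σ'_p = 134 kPa, so the stress path crosses the preconsolidation pressure — recompression up to σ'_p, then virgin compression beyond:
S_c = H/(1+e₀)·[C_r·log₁₀(σ'_p/σ'_0) + C_c·log₁₀(σ'_f/σ'_p)]
    = 2.7/1.92 × [0.04×log₁₀(134/126) + 0.33×log₁₀(185/134)]
    = 1.4063 × [0.0010694 + 0.046222] = 0.06651 m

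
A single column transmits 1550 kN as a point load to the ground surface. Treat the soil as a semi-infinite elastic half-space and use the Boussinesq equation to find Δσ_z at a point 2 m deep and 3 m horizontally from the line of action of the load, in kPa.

Δσ_z ≈ 9.72 kPa

Boussinesq vertical stress below a point load on an elastic half-space:
Δσ_z = 3P/(2πz²) · [1 + (r/z)²]^(−5/2)
r/z = 3/2 = 1.5; [1+(r/z)²]^(−5/2) = 0.052516.
Δσ_z = 3×1550/(2π×2²) × 0.052516 = 185.02 × 0.052516 = 9.717 kPa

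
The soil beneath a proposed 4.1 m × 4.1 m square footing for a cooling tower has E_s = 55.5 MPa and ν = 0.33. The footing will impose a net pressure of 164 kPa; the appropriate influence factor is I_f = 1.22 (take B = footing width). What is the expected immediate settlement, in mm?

Immediate (elastic) settlement: S_e = q·B·(1−ν²)/E_s · I_f.
E_s = 55.5 MPa = 55500 kPa.
S_e = 164 × 4.1 × (1 − 0.33²) / 55500 × 1.22
    = 164 × 4.1 × 0.8911 / 55500 × 1.22
    = 0.01317 m = 13.17 mm

S_e ≈ 13.2 mm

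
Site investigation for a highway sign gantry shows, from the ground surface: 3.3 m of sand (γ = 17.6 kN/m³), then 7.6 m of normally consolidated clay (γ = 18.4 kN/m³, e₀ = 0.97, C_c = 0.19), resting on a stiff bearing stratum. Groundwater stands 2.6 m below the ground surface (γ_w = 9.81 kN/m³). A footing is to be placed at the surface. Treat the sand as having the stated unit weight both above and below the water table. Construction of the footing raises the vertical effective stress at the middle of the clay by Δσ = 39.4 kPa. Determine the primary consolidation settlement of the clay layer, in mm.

S_c ≈ 123 mm

Mid-depth of clay below the ground surface: z = 3.3 + 7.6/2 = 7.1 m.
Total vertical stress at mid-clay: σ_v = 17.6×3.3 + 18.4×3.8 = 128 kPa.
Pore pressure: u = 9.81×(7.1 − 2.6) = 44.145 kPa.
Initial effective stress: σ'_0 = σ_v − u = 128 − 44.145 = 83.855 kPa.
Final effective stress: σ'_f = σ'_0 + Δσ = 83.855 + 39.4 = 123.25 kPa.
Normally consolidated clay, so the full stress increment lies on the virgin compression line:
S_c = C_c·H/(1+e₀)·log₁₀(σ'_f/σ'_0) = 0.19×7.6/(1+0.97)×log₁₀(123.25/83.855)
    = 0.73299 × 0.16726 = 0.1226 m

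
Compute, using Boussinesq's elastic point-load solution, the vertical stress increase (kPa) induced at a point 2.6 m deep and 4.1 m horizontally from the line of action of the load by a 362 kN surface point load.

Δσ_z ≈ 1.13 kPa

Boussinesq vertical stress below a point load on an elastic half-space:
Δσ_z = 3P/(2πz²) · [1 + (r/z)²]^(−5/2)
r/z = 4.1/2.6 = 1.5769; [1+(r/z)²]^(−5/2) = 0.044052.
Δσ_z = 3×362/(2π×2.6²) × 0.044052 = 25.568 × 0.044052 = 1.126 kPa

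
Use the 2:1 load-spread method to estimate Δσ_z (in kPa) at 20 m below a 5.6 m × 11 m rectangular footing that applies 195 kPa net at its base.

Δσ_z ≈ 15.1 kPa

By the 2:1 method the load spreads at 1 horizontal : 2 vertical, so at depth z the loaded area has grown by z in each plan dimension:
Δσ = qBL/((B+z)(L+z)) = 195×5.6×11/((5.6+20)(11+20)) = 15.136 kPa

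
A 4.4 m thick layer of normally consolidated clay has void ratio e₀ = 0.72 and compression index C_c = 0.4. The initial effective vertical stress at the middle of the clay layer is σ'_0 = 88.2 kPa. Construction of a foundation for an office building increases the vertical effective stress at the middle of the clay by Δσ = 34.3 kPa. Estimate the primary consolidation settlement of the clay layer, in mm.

S_c ≈ 146 mm

Final effective stress: σ'_f = σ'_0 + Δσ = 88.2 + 34.3 = 122.5 kPa.
Normally consolidated clay, so the full stress increment lies on the virgin compression line:
S_c = C_c·H/(1+e₀)·log₁₀(σ'_f/σ'_0) = 0.4×4.4/(1+0.72)×log₁₀(122.5/88.2)
    = 1.0233 × 0.14267 = 0.146 m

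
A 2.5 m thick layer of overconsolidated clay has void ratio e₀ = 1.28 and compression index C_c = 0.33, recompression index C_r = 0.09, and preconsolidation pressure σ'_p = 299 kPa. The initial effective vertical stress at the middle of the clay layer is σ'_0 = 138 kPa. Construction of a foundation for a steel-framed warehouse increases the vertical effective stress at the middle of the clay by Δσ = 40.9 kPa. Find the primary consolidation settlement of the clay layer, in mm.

S_c ≈ 11.1 mm

Final effective stress: σ'_f = 138 + 40.9 = 178.9 kPa.
σ'_f = 178.9 ≤ σ'_p = 299 kPa, so the clay remains overconsolidated and only the recompression index applies:
S_c = C_r·H/(1+e₀)·log₁₀(σ'_f/σ'_0) = 0.09×2.5/2.28×log₁₀(178.9/138)
    = 0.098685 × 0.11273 = 0.01112 m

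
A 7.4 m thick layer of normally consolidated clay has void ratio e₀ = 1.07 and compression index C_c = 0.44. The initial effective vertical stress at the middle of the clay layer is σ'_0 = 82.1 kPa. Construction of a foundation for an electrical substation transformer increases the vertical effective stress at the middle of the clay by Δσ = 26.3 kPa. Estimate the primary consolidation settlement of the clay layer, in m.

Final effective stress: σ'_f = σ'_0 + Δσ = 82.1 + 26.3 = 108.4 kPa.
Normally consolidated clay, so the full stress increment lies on the virgin compression line:
S_c = C_c·H/(1+e₀)·log₁₀(σ'_f/σ'_0) = 0.44×7.4/(1+1.07)×log₁₀(108.4/82.1)
    = 1.5729 × 0.12069 = 0.1898 m

S_c ≈ 0.19 m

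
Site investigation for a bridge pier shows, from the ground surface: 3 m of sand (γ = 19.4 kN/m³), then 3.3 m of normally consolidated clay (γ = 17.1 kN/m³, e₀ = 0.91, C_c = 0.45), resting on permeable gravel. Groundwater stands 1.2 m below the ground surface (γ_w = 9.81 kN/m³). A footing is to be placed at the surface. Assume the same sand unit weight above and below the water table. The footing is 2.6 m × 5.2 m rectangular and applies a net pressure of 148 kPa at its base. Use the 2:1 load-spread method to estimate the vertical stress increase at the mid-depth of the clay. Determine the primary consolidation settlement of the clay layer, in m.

S_c ≈ 0.144 m

Mid-depth of clay below the ground surface: z = 3 + 3.3/2 = 4.65 m.
Total vertical stress at mid-clay: σ_v = 19.4×3 + 17.1×1.65 = 86.415 kPa.
Pore pressure: u = 9.81×(4.65 − 1.2) = 33.845 kPa.
Initial effective stress: σ'_0 = σ_v − u = 86.415 − 33.845 = 52.57 kPa.
Stress increase at mid-clay by the 2:1 spreading method:
Δσ = qBL/((B+z)(L+z)) = 148×2.6×5.2/((2.6+4.65)(5.2+4.65)) = 28.02 kPa
Final effective stress: σ'_f = σ'_0 + Δσ = 52.57 + 28.02 = 80.59 kPa.
Normally consolidated clay, so the full stress increment lies on the virgin compression line:
S_c = C_c·H/(1+e₀)·log₁₀(σ'_f/σ'_0) = 0.45×3.3/(1+0.91)×log₁₀(80.59/52.57)
    = 0.77749 × 0.18554 = 0.1443 m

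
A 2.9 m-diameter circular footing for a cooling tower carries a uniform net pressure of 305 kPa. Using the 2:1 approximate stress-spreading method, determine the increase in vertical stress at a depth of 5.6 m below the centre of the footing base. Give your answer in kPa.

By the 2:1 method the load spreads at 1 horizontal : 2 vertical, so at depth z the loaded area has grown by z in each plan dimension:
Δσ ≈ qD²/(D+z)² = 305×2.9²/(2.9+5.6)² = 35.502 kPa

Δσ_z ≈ 35.5 kPa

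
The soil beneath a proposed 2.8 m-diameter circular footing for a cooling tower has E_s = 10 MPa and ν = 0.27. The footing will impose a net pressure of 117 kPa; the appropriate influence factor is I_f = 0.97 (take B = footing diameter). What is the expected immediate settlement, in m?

S_e ≈ 0.0295 m

Immediate (elastic) settlement: S_e = q·B·(1−ν²)/E_s · I_f.
E_s = 10 MPa = 10000 kPa.
S_e = 117 × 2.8 × (1 − 0.27²) / 10000 × 0.97
    = 117 × 2.8 × 0.9271 / 10000 × 0.97
    = 0.02946 m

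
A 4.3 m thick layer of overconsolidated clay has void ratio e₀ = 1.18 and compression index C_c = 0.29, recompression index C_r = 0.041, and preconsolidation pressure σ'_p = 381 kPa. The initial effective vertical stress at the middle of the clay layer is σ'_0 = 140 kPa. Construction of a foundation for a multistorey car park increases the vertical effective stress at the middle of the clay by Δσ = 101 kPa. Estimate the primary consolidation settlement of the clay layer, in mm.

Final effective stress: σ'_f = 140 + 101 = 241 kPa.
σ'_f = 241 ≤ σ'_p = 381 kPa, so the clay remains overconsolidated and only the recompression index applies:
S_c = C_r·H/(1+e₀)·log₁₀(σ'_f/σ'_0) = 0.041×4.3/2.18×log₁₀(241/140)
    = 0.080872 × 0.23589 = 0.01908 m

S_c ≈ 19.1 mm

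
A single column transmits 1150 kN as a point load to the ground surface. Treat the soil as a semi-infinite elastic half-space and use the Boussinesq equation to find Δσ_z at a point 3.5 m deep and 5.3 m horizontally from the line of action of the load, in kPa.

Δσ_z ≈ 2.28 kPa

Boussinesq vertical stress below a point load on an elastic half-space:
Δσ_z = 3P/(2πz²) · [1 + (r/z)²]^(−5/2)
r/z = 5.3/3.5 = 1.5143; [1+(r/z)²]^(−5/2) = 0.050816.
Δσ_z = 3×1150/(2π×3.5²) × 0.050816 = 44.823 × 0.050816 = 2.278 kPa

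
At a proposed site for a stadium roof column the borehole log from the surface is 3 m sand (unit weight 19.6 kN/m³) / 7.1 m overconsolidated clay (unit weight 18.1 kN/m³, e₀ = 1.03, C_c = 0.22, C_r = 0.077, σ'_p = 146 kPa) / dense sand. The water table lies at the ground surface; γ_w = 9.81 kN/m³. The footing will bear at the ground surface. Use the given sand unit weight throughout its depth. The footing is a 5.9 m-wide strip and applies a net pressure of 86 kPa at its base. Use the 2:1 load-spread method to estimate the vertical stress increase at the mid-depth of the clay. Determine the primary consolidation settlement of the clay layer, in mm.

S_c ≈ 61.6 mm

Mid-depth of clay below the ground surface: z = 3 + 7.1/2 = 6.55 m.
Total vertical stress at mid-clay: σ_v = 19.6×3 + 18.1×3.55 = 123.06 kPa.
Pore pressure: u = 9.81×(6.55 − 0) = 64.255 kPa.
Initial effective stress: σ'_0 = σ_v − u = 123.06 − 64.255 = 58.805 kPa.
Stress increase at mid-clay by the 2:1 spreading method:
Δσ = qB/(B+z) = 86×5.9/(5.9+6.55) = 40.755 kPa
Final effective stress: σ'_f = 58.805 + 40.755 = 99.56 kPa.
σ'_f = 99.56 ≤ σ'_p = 146 kPa, so the clay remains overconsolidated and only the recompression index applies:
S_c = C_r·H/(1+e₀)·log₁₀(σ'_f/σ'_0) = 0.077×7.1/2.03×log₁₀(99.56/58.805)
    = 0.26931 × 0.22867 = 0.06158 m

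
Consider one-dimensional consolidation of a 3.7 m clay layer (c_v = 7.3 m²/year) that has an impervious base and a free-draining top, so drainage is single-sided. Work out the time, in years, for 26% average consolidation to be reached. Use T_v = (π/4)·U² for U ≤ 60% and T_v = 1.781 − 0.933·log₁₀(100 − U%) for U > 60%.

Drainage path length: H_d = H = 3.7 m (single drainage).
U ≤ 60%: T_v = (π/4)·U² = (π/4)×0.26² = 0.053093.
t = T_v·H_d²/c_v = 0.053093×3.7²/7.3 = 0.09957 years.

t ≈ 0.0996 years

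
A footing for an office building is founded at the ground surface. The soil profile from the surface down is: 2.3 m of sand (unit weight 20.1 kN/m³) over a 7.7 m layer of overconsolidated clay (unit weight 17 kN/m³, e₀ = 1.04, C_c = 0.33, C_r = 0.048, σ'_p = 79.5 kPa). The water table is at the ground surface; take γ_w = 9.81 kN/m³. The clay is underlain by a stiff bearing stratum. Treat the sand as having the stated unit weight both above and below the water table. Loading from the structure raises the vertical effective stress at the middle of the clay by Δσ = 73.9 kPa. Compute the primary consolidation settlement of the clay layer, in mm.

S_c ≈ 280 mm

Mid-depth of clay below the ground surface: z = 2.3 + 7.7/2 = 6.15 m.
Total vertical stress at mid-clay: σ_v = 20.1×2.3 + 17×3.85 = 111.68 kPa.
Pore pressure: u = 9.81×(6.15 − 0) = 60.332 kPa.
Initial effective stress: σ'_0 = σ_v − u = 111.68 − 60.332 = 51.348 kPa.
Final effective stress: σ'_f = 51.348 + 73.9 = 125.25 kPa.
σ'_f = 125.25 > σ'_p = 79.5 kPa, so the stress path crosses the preconsolidation pressure — recompression up to σ'_p, then virgin compression beyond:
S_c = H/(1+e₀)·[C_r·log₁₀(σ'_p/σ'_0) + C_c·log₁₀(σ'_f/σ'_p)]
    = 7.7/2.04 × [0.048×log₁₀(79.5/51.348) + 0.33×log₁₀(125.25/79.5)]
    = 3.7745 × [0.0091125 + 0.065145] = 0.2803 m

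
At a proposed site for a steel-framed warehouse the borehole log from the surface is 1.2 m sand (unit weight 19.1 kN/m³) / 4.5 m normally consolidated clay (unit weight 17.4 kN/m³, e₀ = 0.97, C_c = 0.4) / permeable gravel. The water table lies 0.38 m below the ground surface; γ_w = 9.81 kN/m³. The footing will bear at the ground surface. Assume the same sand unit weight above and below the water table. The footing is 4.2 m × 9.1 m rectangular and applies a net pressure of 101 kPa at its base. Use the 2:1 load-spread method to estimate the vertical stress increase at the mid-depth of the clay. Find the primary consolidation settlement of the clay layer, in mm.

Mid-depth of clay below the ground surface: z = 1.2 + 4.5/2 = 3.45 m.
Total vertical stress at mid-clay: σ_v = 19.1×1.2 + 17.4×2.25 = 62.07 kPa.
Pore pressure: u = 9.81×(3.45 − 0.38) = 30.117 kPa.
Initial effective stress: σ'_0 = σ_v − u = 62.07 − 30.117 = 31.953 kPa.
Stress increase at mid-clay by the 2:1 spreading method:
Δσ = qBL/((B+z)(L+z)) = 101×4.2×9.1/((4.2+3.45)(9.1+3.45)) = 40.207 kPa
Final effective stress: σ'_f = σ'_0 + Δσ = 31.953 + 40.207 = 72.16 kPa.
Normally consolidated clay, so the full stress increment lies on the virgin compression line:
S_c = C_c·H/(1+e₀)·log₁₀(σ'_f/σ'_0) = 0.4×4.5/(1+0.97)×log₁₀(72.16/31.953)
    = 0.91371 × 0.35378 = 0.3233 m

S_c ≈ 323 mm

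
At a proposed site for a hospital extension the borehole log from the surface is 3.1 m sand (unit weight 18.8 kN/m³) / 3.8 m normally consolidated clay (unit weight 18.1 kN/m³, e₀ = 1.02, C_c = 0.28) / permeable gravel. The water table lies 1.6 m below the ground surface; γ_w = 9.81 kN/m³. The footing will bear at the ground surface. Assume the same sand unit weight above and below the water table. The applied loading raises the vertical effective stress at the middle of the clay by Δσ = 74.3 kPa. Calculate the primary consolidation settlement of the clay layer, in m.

S_c ≈ 0.186 m

Mid-depth of clay below the ground surface: z = 3.1 + 3.8/2 = 5 m.
Total vertical stress at mid-clay: σ_v = 18.8×3.1 + 18.1×1.9 = 92.67 kPa.
Pore pressure: u = 9.81×(5 − 1.6) = 33.354 kPa.
Initial effective stress: σ'_0 = σ_v − u = 92.67 − 33.354 = 59.316 kPa.
Final effective stress: σ'_f = σ'_0 + Δσ = 59.316 + 74.3 = 133.62 kPa.
Normally consolidated clay, so the full stress increment lies on the virgin compression line:
S_c = C_c·H/(1+e₀)·log₁₀(σ'_f/σ'_0) = 0.28×3.8/(1+1.02)×log₁₀(133.62/59.316)
    = 0.52673 × 0.3527 = 0.1858 m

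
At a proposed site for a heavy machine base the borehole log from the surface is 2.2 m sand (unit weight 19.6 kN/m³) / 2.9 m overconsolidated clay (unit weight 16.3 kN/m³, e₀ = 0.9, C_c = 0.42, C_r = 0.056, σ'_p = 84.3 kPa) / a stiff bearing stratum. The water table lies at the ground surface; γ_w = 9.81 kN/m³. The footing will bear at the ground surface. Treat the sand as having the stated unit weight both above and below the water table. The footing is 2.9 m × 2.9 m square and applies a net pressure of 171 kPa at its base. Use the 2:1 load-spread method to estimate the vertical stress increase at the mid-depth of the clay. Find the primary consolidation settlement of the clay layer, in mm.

S_c ≈ 27.2 mm

Mid-depth of clay below the ground surface: z = 2.2 + 2.9/2 = 3.65 m.
Total vertical stress at mid-clay: σ_v = 19.6×2.2 + 16.3×1.45 = 66.755 kPa.
Pore pressure: u = 9.81×(3.65 − 0) = 35.806 kPa.
Initial effective stress: σ'_0 = σ_v − u = 66.755 − 35.806 = 30.949 kPa.
Stress increase at mid-clay by the 2:1 spreading method:
Δσ = qBL/((B+z)(L+z)) = 171×2.9×2.9/((2.9+3.65)(2.9+3.65)) = 33.52 kPa
Final effective stress: σ'_f = 30.949 + 33.52 = 64.469 kPa.
σ'_f = 64.469 ≤ σ'_p = 84.3 kPa, so the clay remains overconsolidated and only the recompression index applies:
S_c = C_r·H/(1+e₀)·log₁₀(σ'_f/σ'_0) = 0.056×2.9/1.9×log₁₀(64.469/30.949)
    = 0.085473 × 0.3187 = 0.02724 m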